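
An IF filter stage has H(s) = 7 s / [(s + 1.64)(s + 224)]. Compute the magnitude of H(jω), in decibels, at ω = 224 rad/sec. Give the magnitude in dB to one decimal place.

-33.1 dB

|j224| = 224
|j224 + 1.64| = √(224² + 1.64²) = 224
|j224 + 224| = √(224² + 224²) = 316.8
|H(j224)| = 7 × 224 / (224 × 316.8) = 0.022096
20 log₁₀(0.022096) = -33.11 dB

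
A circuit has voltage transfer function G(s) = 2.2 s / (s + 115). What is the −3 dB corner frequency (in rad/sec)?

For a single-pole high-pass, the −3 dB point is at the pole: ω = 115 rad/sec.

115 rad/sec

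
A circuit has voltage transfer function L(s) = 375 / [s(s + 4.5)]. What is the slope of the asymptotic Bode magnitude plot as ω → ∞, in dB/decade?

-40 dB/decade

With 0 zeros and 2 poles, the high-frequency asymptotic slope is 20 × (0 − 2) = -40 dB/decade.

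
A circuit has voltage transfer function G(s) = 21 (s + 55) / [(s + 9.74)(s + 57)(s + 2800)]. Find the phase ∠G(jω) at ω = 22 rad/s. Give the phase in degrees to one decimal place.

-65.9 deg

∠(j22 + 55) = arctan(22/55) = 21.80°
∠(j22 + 9.74) = arctan(22/9.74) = 66.12°
∠(j22 + 57) = arctan(22/57) = 21.10°
∠(j22 + 2800) = arctan(22/2800) = 0.45°
∠G(j22) = 21.80° − (66.12° + 21.10° + 0.45°) = -65.87°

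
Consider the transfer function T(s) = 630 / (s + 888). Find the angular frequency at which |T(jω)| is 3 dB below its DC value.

888 rad/s

For a single-pole low-pass, the −3 dB point is at the pole: ω = 888 rad/s.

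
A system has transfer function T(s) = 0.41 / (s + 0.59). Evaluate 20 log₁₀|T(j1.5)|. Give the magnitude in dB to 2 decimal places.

|j1.5 + 0.59| = √(1.5² + 0.59²) = 1.612
|T(j1.5)| = 0.41 / 1.612 = 0.25436
20 log₁₀(0.25436) = -11.891 dB

-11.89 dB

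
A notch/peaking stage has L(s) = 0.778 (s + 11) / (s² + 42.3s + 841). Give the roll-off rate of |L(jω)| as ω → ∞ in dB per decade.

-20 dB/decade

With 1 zero and 2 poles, the high-frequency asymptotic slope is 20 × (1 − 2) = -20 dB/decade.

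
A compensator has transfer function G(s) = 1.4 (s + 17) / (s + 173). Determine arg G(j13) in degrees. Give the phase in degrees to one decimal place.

33.1°

∠(j13 + 17) = arctan(13/17) = 37.41°
∠(j13 + 173) = arctan(13/173) = 4.30°
∠G(j13) = 37.41° − 4.30° = 33.11°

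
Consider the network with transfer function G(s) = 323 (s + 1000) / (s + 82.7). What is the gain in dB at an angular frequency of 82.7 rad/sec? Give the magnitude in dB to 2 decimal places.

|j82.7 + 1000| = √(82.7² + 1000²) = 1003
|j82.7 + 82.7| = √(82.7² + 82.7²) = 117
|G(j82.7)| = 323 × 1003 / 117 = 2771.2
20 log₁₀(2771.2) = 68.853 dB

68.85 dB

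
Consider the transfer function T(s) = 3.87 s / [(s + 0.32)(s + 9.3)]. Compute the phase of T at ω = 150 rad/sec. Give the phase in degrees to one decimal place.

∠(j150) = 90.00°
∠(j150 + 0.32) = arctan(150/0.32) = 89.88°
∠(j150 + 9.3) = arctan(150/9.3) = 86.45°
∠T(j150) = 90.00° − (89.88° + 86.45°) = -86.33°

-86.3°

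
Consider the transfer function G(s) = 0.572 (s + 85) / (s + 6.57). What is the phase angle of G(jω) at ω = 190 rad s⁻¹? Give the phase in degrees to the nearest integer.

-22°

∠(j190 + 85) = arctan(190/85) = 65.90°
∠(j190 + 6.57) = arctan(190/6.57) = 88.02°
∠G(j190) = 65.90° − 88.02° = -22.12°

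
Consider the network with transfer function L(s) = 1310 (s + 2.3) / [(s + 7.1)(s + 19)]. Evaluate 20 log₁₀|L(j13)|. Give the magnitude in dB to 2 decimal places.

34.10 dB

|j13 + 2.3| = √(13² + 2.3²) = 13.2
|j13 + 7.1| = √(13² + 7.1²) = 14.81
|j13 + 19| = √(13² + 19²) = 23.02
|L(j13)| = 1310 × 13.2 / (14.81 × 23.02) = 50.716
20 log₁₀(50.716) = 34.103 dB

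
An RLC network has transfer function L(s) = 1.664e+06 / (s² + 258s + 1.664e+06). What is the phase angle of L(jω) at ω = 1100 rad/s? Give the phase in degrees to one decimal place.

-32.0°

∠[(j1100)² + 258(j1100) + 1.664e+06] = ∠[4.54e+05 + j2.838e+05] = 32.01°
∠L(j1100) = −32.01° = -32.01°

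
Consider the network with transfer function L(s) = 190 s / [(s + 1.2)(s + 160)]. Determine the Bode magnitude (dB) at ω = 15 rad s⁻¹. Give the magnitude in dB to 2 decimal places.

1.43 dB

|j15| = 15
|j15 + 1.2| = √(15² + 1.2²) = 15.05
|j15 + 160| = √(15² + 160²) = 160.7
|L(j15)| = 190 × 15 / (15.05 × 160.7) = 1.1786
20 log₁₀(1.1786) = 1.427 dB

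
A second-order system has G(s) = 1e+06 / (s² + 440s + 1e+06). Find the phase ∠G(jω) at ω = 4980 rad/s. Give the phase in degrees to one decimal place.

∠[(j4980)² + 440(j4980) + 1e+06] = ∠[-2.38e+07 + j2.1912e+06] = 174.74°
∠G(j4980) = −174.74° = -174.74°

-174.7 deg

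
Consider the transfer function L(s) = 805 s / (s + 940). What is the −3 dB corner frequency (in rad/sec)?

For a single-pole high-pass, the −3 dB point is at the pole: ω = 940 rad/sec.

940 rad/sec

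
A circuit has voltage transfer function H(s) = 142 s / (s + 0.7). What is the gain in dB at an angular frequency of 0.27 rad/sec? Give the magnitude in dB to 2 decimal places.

34.17 dB

|j0.27| = 0.27
|j0.27 + 0.7| = √(0.27² + 0.7²) = 0.7503
|H(j0.27)| = 142 × 0.27 / 0.7503 = 51.102
20 log₁₀(51.102) = 34.169 dB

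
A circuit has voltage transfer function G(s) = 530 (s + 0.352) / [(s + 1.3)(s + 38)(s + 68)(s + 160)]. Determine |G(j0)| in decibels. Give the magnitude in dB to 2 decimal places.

-69.19 dB

G(0) = 530 × 0.352 / (1.3 × 38 × 68 × 160) = 0.00034711
20 log₁₀(0.00034711) = -69.191 dB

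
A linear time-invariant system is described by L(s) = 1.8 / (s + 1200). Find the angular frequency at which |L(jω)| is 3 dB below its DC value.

1200 rad/s

For a single-pole low-pass, the −3 dB point is at the pole: ω = 1200 rad/s.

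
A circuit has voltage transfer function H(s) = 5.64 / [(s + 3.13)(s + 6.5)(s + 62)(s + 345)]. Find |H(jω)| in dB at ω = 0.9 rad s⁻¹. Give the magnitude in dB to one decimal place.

|j0.9 + 3.13| = √(0.9² + 3.13²) = 3.257
|j0.9 + 6.5| = √(0.9² + 6.5²) = 6.562
|j0.9 + 62| = √(0.9² + 62²) = 62.01
|j0.9 + 345| = √(0.9² + 345²) = 345
|H(j0.9)| = 5.64 / (3.257 × 6.562 × 62.01 × 345) = 1.2336e-05
20 log₁₀(1.2336e-05) = -98.18 dB

-98.2 dB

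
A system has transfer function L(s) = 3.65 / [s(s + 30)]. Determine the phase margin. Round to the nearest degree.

Gain crossover: |L(jω)| = 1 at ω ≈ 0.122 rad s⁻¹.
∠L(j0.122) = −90° − arctan(0.122/30) ≈ -90.23°
PM = 180° + (-90.23°) = 89.77°

90°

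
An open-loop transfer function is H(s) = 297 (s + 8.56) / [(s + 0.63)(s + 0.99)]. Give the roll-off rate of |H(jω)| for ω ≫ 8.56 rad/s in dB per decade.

-20 dB/decade

With 1 zero and 2 poles, the high-frequency asymptotic slope is 20 × (1 − 2) = -20 dB/decade.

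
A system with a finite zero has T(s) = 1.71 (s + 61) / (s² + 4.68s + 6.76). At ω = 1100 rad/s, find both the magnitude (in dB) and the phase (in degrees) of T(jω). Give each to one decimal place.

|T| = -56.2 dB, ∠T = -92.9 deg

|j1100 + 61| = √(1100² + 61²) = 1102
|(j1100)² + 4.68(j1100) + 6.76| = |-1.21e+06 + j5148| = 1.21e+06
|T(j1100)| = 1.71 × 1102 / 1.21e+06 = 0.0015569
20 log₁₀(0.0015569) = -56.15 dB
∠(j1100 + 61) = arctan(1100/61) = 86.83°
∠[(j1100)² + 4.68(j1100) + 6.76] = ∠[-1.21e+06 + j5148] = 179.76°
∠T(j1100) = 86.83° − 179.76° = -92.93°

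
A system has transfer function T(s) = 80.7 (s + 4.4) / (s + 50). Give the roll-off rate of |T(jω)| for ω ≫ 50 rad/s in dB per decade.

With 1 zero and 1 pole, the high-frequency asymptotic slope is 20 × (1 − 1) = 0 dB/decade.

0 dB/decade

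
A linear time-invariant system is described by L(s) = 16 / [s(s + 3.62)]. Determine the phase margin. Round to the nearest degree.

48°

Gain crossover: |L(jω)| = 1 at ω ≈ 3.28 rad/sec.
∠L(j3.28) = −90° − arctan(3.28/3.62) ≈ -132.15°
PM = 180° + (-132.15°) = 47.85°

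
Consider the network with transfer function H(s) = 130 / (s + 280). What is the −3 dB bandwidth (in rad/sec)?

For a single-pole low-pass, the −3 dB point is at the pole: ω = 280 rad/sec.

280 rad/sec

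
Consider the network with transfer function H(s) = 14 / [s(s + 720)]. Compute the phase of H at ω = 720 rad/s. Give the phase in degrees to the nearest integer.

∠(j720 + 720) = arctan(720/720) = 45.00°
∠(j720) = 90.00°
∠H(j720) = − (45.00° + 90.00°) = -135.00°

-135 deg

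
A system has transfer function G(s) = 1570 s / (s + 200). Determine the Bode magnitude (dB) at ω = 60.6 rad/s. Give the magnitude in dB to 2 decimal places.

|j60.6| = 60.6
|j60.6 + 200| = √(60.6² + 200²) = 209
|G(j60.6)| = 1570 × 60.6 / 209 = 455.27
20 log₁₀(455.27) = 53.165 dB

53.17 dB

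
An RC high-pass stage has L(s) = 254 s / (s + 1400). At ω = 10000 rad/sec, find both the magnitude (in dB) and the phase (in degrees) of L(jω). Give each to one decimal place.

|L| = 48.0 dB, ∠L = 8.0°

|j10000| = 1e+04
|j10000 + 1400| = √(10000² + 1400²) = 1.01e+04
|L(j10000)| = 254 × 1e+04 / 1.01e+04 = 251.55
20 log₁₀(251.55) = 48.01 dB
∠(j10000) = 90.00°
∠(j10000 + 1400) = arctan(10000/1400) = 82.03°
∠L(j10000) = 90.00° − 82.03° = 7.97°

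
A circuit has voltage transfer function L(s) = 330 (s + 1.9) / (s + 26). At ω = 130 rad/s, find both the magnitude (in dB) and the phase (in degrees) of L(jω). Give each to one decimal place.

|j130 + 1.9| = √(130² + 1.9²) = 130
|j130 + 26| = √(130² + 26²) = 132.6
|L(j130)| = 330 × 130 / 132.6 = 323.63
20 log₁₀(323.63) = 50.20 dB
∠(j130 + 1.9) = arctan(130/1.9) = 89.16°
∠(j130 + 26) = arctan(130/26) = 78.69°
∠L(j130) = 89.16° − 78.69° = 10.47°

|L| = 50.2 dB, ∠L = 10.5 deg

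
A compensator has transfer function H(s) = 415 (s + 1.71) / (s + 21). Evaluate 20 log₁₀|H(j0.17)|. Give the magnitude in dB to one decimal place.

30.6 dB

|j0.17 + 1.71| = √(0.17² + 1.71²) = 1.718
|j0.17 + 21| = √(0.17² + 21²) = 21
|H(j0.17)| = 415 × 1.718 / 21 = 33.958
20 log₁₀(33.958) = 30.62 dB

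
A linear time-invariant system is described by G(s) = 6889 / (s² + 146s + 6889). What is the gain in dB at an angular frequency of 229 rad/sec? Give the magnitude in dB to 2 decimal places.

|(j229)² + 146(j229) + 6889| = |-45552 + j33434| = 5.651e+04
|G(j229)| = 6889 / 5.651e+04 = 0.12192
20 log₁₀(0.12192) = -18.279 dB

-18.28 dB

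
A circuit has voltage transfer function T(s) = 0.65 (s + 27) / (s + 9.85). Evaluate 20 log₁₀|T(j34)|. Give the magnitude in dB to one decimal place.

|j34 + 27| = √(34² + 27²) = 43.42
|j34 + 9.85| = √(34² + 9.85²) = 35.4
|T(j34)| = 0.65 × 43.42 / 35.4 = 0.79724
20 log₁₀(0.79724) = -1.97 dB

-2.0 dB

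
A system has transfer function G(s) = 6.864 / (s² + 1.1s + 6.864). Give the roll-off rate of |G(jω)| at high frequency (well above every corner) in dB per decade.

-40 dB/decade

With 0 zeros and 2 poles, the high-frequency asymptotic slope is 20 × (0 − 2) = -40 dB/decade.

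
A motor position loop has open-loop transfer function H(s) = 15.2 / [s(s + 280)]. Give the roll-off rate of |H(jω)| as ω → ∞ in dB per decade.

-40 dB/decade

With 0 zeros and 2 poles, the high-frequency asymptotic slope is 20 × (0 − 2) = -40 dB/decade.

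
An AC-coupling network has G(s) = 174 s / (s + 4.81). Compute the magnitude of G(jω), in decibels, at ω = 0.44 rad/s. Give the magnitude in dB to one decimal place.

24.0 dB

|j0.44| = 0.44
|j0.44 + 4.81| = √(0.44² + 4.81²) = 4.83
|G(j0.44)| = 174 × 0.44 / 4.83 = 15.851
20 log₁₀(15.851) = 24.00 dB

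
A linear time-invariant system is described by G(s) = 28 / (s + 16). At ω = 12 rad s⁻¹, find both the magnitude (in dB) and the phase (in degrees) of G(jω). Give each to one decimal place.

|j12 + 16| = √(12² + 16²) = 20
|G(j12)| = 28 / 20 = 1.4
20 log₁₀(1.4) = 2.92 dB
∠(j12 + 16) = arctan(12/16) = 36.87°
∠G(j12) = −36.87° = -36.87°

|G| = 2.9 dB, ∠G = -36.9°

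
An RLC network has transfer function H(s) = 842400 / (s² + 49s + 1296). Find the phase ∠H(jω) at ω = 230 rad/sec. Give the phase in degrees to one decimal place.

-167.7°

∠[(j230)² + 49(j230) + 1296] = ∠[-51604 + j11270] = 167.68°
∠H(j230) = −167.68° = -167.68°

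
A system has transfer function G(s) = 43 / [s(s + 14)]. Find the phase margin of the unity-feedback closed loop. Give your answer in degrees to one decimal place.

77.9 deg

Gain crossover: |G(jω)| = 1 at ω ≈ 3 rad s⁻¹.
∠G(j3) = −90° − arctan(3/14) ≈ -102.11°
PM = 180° + (-102.11°) = 77.89°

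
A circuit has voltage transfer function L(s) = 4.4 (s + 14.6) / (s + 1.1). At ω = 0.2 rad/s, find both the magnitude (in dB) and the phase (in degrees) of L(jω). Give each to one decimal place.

|L| = 35.2 dB, ∠L = -9.5°

|j0.2 + 14.6| = √(0.2² + 14.6²) = 14.6
|j0.2 + 1.1| = √(0.2² + 1.1²) = 1.118
|L(j0.2)| = 4.4 × 14.6 / 1.118 = 57.463
20 log₁₀(57.463) = 35.19 dB
∠(j0.2 + 14.6) = arctan(0.2/14.6) = 0.78°
∠(j0.2 + 1.1) = arctan(0.2/1.1) = 10.30°
∠L(j0.2) = 0.78° − 10.30° = -9.52°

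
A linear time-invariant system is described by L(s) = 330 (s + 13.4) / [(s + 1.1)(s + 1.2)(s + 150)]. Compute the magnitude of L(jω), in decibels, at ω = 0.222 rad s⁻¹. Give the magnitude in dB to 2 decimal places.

26.66 dB

|j0.222 + 13.4| = √(0.222² + 13.4²) = 13.4
|j0.222 + 1.1| = √(0.222² + 1.1²) = 1.122
|j0.222 + 1.2| = √(0.222² + 1.2²) = 1.22
|j0.222 + 150| = √(0.222² + 150²) = 150
|L(j0.222)| = 330 × 13.4 / (1.122 × 1.22 × 150) = 21.53
20 log₁₀(21.53) = 26.661 dB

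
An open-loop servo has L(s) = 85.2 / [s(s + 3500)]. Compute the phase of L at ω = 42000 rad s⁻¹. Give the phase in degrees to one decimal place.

∠(j42000 + 3500) = arctan(42000/3500) = 85.24°
∠(j42000) = 90.00°
∠L(j42000) = − (85.24° + 90.00°) = -175.24°

-175.2 deg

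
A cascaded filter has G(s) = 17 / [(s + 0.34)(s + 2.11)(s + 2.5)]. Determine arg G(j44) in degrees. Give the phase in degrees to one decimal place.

∠(j44 + 0.34) = arctan(44/0.34) = 89.56°
∠(j44 + 2.11) = arctan(44/2.11) = 87.25°
∠(j44 + 2.5) = arctan(44/2.5) = 86.75°
∠G(j44) = − (89.56° + 87.25° + 86.75°) = -263.56°

-263.6°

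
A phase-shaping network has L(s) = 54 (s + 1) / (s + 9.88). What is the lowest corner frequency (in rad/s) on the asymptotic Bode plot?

Break frequencies occur at each pole and zero magnitude: 1 rad/s, 9.88 rad/s.
The lowest is 1 rad/s.

1 rad/s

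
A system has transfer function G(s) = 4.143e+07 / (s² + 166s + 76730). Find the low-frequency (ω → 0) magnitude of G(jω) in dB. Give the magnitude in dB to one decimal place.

54.6 dB

G(0) = 4.143e+07 / 76730 = 539.95
20 log₁₀(539.95) = 54.65 dB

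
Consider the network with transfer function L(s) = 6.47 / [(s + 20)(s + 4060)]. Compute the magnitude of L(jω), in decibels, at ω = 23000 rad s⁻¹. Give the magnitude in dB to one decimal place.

-158.4 dB

|j23000 + 20| = √(23000² + 20²) = 2.3e+04
|j23000 + 4060| = √(23000² + 4060²) = 2.336e+04
|L(j23000)| = 6.47 / (2.3e+04 × 2.336e+04) = 1.2044e-08
20 log₁₀(1.2044e-08) = -158.38 dB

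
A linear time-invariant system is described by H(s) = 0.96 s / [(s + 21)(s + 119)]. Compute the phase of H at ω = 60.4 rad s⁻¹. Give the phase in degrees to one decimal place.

-7.7 deg

∠(j60.4) = 90.00°
∠(j60.4 + 21) = arctan(60.4/21) = 70.83°
∠(j60.4 + 119) = arctan(60.4/119) = 26.91°
∠H(j60.4) = 90.00° − (70.83° + 26.91°) = -7.74°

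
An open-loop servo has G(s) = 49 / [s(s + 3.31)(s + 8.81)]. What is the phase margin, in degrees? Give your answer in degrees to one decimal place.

55.8 deg

Gain crossover: |G(jω)| = 1 at ω ≈ 1.51 rad/s.
∠G(j1.51) = −90° − arctan(1.51/3.31) − arctan(1.51/8.81) ≈ -124.19°
PM = 180° + (-124.19°) = 55.81°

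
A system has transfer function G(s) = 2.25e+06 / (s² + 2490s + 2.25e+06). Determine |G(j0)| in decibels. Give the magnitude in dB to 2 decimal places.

0.00 dB

G(0) = 2.25e+06 / 2.25e+06 = 1
20 log₁₀(1) = 0.000 dB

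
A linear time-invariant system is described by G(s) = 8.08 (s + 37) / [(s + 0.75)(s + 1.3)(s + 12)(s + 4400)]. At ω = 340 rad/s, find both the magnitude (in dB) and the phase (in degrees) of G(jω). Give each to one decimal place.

|G| = -156.0 dB, ∠G = -188.3 deg

|j340 + 37| = √(340² + 37²) = 342
|j340 + 0.75| = √(340² + 0.75²) = 340
|j340 + 1.3| = √(340² + 1.3²) = 340
|j340 + 12| = √(340² + 12²) = 340.2
|j340 + 4400| = √(340² + 4400²) = 4413
|G(j340)| = 8.08 × 342 / (340 × 340 × 340.2 × 4413) = 1.5922e-08
20 log₁₀(1.5922e-08) = -155.96 dB
∠(j340 + 37) = arctan(340/37) = 83.79°
∠(j340 + 0.75) = arctan(340/0.75) = 89.87°
∠(j340 + 1.3) = arctan(340/1.3) = 89.78°
∠(j340 + 12) = arctan(340/12) = 87.98°
∠(j340 + 4400) = arctan(340/4400) = 4.42°
∠G(j340) = 83.79° − (89.87° + 89.78° + 87.98° + 4.42°) = -188.26°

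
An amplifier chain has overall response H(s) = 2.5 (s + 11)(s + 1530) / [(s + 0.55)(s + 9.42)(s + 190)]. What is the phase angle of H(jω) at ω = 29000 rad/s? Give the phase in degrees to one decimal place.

-92.6 deg

∠(j29000 + 11) = arctan(29000/11) = 89.98°
∠(j29000 + 1530) = arctan(29000/1530) = 86.98°
∠(j29000 + 0.55) = arctan(29000/0.55) = 90.00°
∠(j29000 + 9.42) = arctan(29000/9.42) = 89.98°
∠(j29000 + 190) = arctan(29000/190) = 89.62°
∠H(j29000) = 89.98° + 86.98° − (90.00° + 89.98° + 89.62°) = -92.65°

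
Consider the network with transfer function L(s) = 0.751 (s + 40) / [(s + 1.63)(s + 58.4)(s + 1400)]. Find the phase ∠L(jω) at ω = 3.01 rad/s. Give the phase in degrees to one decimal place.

∠(j3.01 + 40) = arctan(3.01/40) = 4.30°
∠(j3.01 + 1.63) = arctan(3.01/1.63) = 61.56°
∠(j3.01 + 58.4) = arctan(3.01/58.4) = 2.95°
∠(j3.01 + 1400) = arctan(3.01/1400) = 0.12°
∠L(j3.01) = 4.30° − (61.56° + 2.95° + 0.12°) = -60.33°

-60.3°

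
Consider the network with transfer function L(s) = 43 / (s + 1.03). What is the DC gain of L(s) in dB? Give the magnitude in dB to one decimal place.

32.4 dB

L(0) = 43 / 1.03 = 41.748
20 log₁₀(41.748) = 32.41 dB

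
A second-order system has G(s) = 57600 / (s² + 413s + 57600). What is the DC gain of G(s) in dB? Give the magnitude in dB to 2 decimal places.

0.00 dB

G(0) = 57600 / 57600 = 1
20 log₁₀(1) = 0.000 dB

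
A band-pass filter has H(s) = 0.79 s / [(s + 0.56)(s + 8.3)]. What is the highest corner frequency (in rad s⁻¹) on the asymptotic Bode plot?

Break frequencies occur at each pole and zero magnitude: 0.56 rad s⁻¹, 8.3 rad s⁻¹.
The highest is 8.3 rad s⁻¹.

8.3 rad s⁻¹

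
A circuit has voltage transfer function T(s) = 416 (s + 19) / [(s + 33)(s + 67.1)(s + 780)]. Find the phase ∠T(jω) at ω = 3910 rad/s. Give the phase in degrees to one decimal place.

-167.5 deg

∠(j3910 + 19) = arctan(3910/19) = 89.72°
∠(j3910 + 33) = arctan(3910/33) = 89.52°
∠(j3910 + 67.1) = arctan(3910/67.1) = 89.02°
∠(j3910 + 780) = arctan(3910/780) = 78.72°
∠T(j3910) = 89.72° − (89.52° + 89.02° + 78.72°) = -167.53°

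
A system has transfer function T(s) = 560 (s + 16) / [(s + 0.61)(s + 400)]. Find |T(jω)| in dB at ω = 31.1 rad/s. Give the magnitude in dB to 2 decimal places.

3.91 dB

|j31.1 + 16| = √(31.1² + 16²) = 34.97
|j31.1 + 0.61| = √(31.1² + 0.61²) = 31.11
|j31.1 + 400| = √(31.1² + 400²) = 401.2
|T(j31.1)| = 560 × 34.97 / (31.11 × 401.2) = 1.5694
20 log₁₀(1.5694) = 3.915 dB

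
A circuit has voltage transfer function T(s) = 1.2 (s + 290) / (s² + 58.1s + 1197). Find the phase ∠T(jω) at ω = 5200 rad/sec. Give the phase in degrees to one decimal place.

∠(j5200 + 290) = arctan(5200/290) = 86.81°
∠[(j5200)² + 58.1(j5200) + 1197] = ∠[-2.7039e+07 + j3.0212e+05] = 179.36°
∠T(j5200) = 86.81° − 179.36° = -92.55°

-92.6°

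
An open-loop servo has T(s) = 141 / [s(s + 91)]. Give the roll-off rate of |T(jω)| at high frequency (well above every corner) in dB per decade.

-40 dB/decade

With 0 zeros and 2 poles, the high-frequency asymptotic slope is 20 × (0 − 2) = -40 dB/decade.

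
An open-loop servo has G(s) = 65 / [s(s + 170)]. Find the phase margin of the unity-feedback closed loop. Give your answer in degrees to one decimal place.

Gain crossover: |G(jω)| = 1 at ω ≈ 0.382 rad/s.
∠G(j0.382) = −90° − arctan(0.382/170) ≈ -90.13°
PM = 180° + (-90.13°) = 89.87°

89.9 deg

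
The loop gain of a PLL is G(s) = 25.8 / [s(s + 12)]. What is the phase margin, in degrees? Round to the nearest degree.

80°

Gain crossover: |G(jω)| = 1 at ω ≈ 2.12 rad s⁻¹.
∠G(j2.12) = −90° − arctan(2.12/12) ≈ -100.01°
PM = 180° + (-100.01°) = 79.99°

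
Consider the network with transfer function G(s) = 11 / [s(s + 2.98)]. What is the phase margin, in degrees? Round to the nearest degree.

Gain crossover: |G(jω)| = 1 at ω ≈ 2.72 rad/s.
∠G(j2.72) = −90° − arctan(2.72/2.98) ≈ -132.43°
PM = 180° + (-132.43°) = 47.57°

48°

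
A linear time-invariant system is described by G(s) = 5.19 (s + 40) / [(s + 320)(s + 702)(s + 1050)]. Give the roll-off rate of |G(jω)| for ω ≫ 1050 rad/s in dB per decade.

-40 dB/decade

With 1 zero and 3 poles, the high-frequency asymptotic slope is 20 × (1 − 3) = -40 dB/decade.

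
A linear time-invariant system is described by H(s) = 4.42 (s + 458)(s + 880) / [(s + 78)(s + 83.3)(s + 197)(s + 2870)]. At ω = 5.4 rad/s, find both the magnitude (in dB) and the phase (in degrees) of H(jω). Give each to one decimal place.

|H| = -66.3 dB, ∠H = -8.3°

|j5.4 + 458| = √(5.4² + 458²) = 458
|j5.4 + 880| = √(5.4² + 880²) = 880
|j5.4 + 78| = √(5.4² + 78²) = 78.19
|j5.4 + 83.3| = √(5.4² + 83.3²) = 83.47
|j5.4 + 197| = √(5.4² + 197²) = 197.1
|j5.4 + 2870| = √(5.4² + 2870²) = 2870
|H(j5.4)| = 4.42 × 458 × 880 / (78.19 × 83.47 × 197.1 × 2870) = 0.00048262
20 log₁₀(0.00048262) = -66.33 dB
∠(j5.4 + 458) = arctan(5.4/458) = 0.68°
∠(j5.4 + 880) = arctan(5.4/880) = 0.35°
∠(j5.4 + 78) = arctan(5.4/78) = 3.96°
∠(j5.4 + 83.3) = arctan(5.4/83.3) = 3.71°
∠(j5.4 + 197) = arctan(5.4/197) = 1.57°
∠(j5.4 + 2870) = arctan(5.4/2870) = 0.11°
∠H(j5.4) = 0.68° + 0.35° − (3.96° + 3.71° + 1.57° + 0.11°) = -8.32°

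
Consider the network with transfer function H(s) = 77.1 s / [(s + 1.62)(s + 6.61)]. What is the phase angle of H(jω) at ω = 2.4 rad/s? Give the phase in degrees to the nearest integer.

∠(j2.4) = 90.00°
∠(j2.4 + 1.62) = arctan(2.4/1.62) = 55.98°
∠(j2.4 + 6.61) = arctan(2.4/6.61) = 19.96°
∠H(j2.4) = 90.00° − (55.98° + 19.96°) = 14.06°

14 deg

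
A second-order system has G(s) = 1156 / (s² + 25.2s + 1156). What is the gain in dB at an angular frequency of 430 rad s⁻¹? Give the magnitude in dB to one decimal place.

|(j430)² + 25.2(j430) + 1156| = |-1.8374e+05 + j10836| = 1.841e+05
|G(j430)| = 1156 / 1.841e+05 = 0.0062805
20 log₁₀(0.0062805) = -44.04 dB

-44.0 dB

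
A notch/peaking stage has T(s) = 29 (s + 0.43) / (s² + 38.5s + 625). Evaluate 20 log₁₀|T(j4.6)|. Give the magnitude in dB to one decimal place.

|j4.6 + 0.43| = √(4.6² + 0.43²) = 4.62
|(j4.6)² + 38.5(j4.6) + 625| = |603.84 + j177.1| = 629.3
|T(j4.6)| = 29 × 4.62 / 629.3 = 0.21291
20 log₁₀(0.21291) = -13.44 dB

-13.4 dB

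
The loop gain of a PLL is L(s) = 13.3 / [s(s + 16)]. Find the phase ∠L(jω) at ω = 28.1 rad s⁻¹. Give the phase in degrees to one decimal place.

-150.3°

∠(j28.1 + 16) = arctan(28.1/16) = 60.34°
∠(j28.1) = 90.00°
∠L(j28.1) = − (60.34° + 90.00°) = -150.34°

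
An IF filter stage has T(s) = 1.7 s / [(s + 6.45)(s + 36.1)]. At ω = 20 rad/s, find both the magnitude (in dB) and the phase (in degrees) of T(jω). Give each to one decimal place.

|j20| = 20
|j20 + 6.45| = √(20² + 6.45²) = 21.01
|j20 + 36.1| = √(20² + 36.1²) = 41.27
|T(j20)| = 1.7 × 20 / (21.01 × 41.27) = 0.039204
20 log₁₀(0.039204) = -28.13 dB
∠(j20) = 90.00°
∠(j20 + 6.45) = arctan(20/6.45) = 72.13°
∠(j20 + 36.1) = arctan(20/36.1) = 28.99°
∠T(j20) = 90.00° − (72.13° + 28.99°) = -11.11°

|T| = -28.1 dB, ∠T = -11.1°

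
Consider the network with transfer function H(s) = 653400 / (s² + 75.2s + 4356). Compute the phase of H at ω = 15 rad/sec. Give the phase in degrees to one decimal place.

-15.3°

∠[(j15)² + 75.2(j15) + 4356] = ∠[4131 + j1128] = 15.27°
∠H(j15) = −15.27° = -15.27°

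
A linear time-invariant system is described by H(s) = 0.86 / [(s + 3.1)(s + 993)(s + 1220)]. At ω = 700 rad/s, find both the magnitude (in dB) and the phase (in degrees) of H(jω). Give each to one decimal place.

|j700 + 3.1| = √(700² + 3.1²) = 700
|j700 + 993| = √(700² + 993²) = 1215
|j700 + 1220| = √(700² + 1220²) = 1407
|H(j700)| = 0.86 / (700 × 1215 × 1407) = 7.1893e-10
20 log₁₀(7.1893e-10) = -182.87 dB
∠(j700 + 3.1) = arctan(700/3.1) = 89.75°
∠(j700 + 993) = arctan(700/993) = 35.18°
∠(j700 + 1220) = arctan(700/1220) = 29.85°
∠H(j700) = − (89.75° + 35.18° + 29.85°) = -154.77°

|H| = -182.9 dB, ∠H = -154.8°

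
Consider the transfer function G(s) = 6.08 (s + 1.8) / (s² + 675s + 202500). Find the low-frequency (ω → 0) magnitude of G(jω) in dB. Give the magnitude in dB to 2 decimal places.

-85.34 dB

G(0) = 6.08 × 1.8 / 202500 = 5.4044e-05
20 log₁₀(5.4044e-05) = -85.345 dB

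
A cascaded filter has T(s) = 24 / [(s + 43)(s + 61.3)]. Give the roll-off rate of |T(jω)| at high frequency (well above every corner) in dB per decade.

With 0 zeros and 2 poles, the high-frequency asymptotic slope is 20 × (0 − 2) = -40 dB/decade.

-40 dB/decade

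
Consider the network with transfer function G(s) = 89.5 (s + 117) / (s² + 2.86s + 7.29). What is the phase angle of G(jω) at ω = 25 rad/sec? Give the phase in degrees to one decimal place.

-161.3 deg

∠(j25 + 117) = arctan(25/117) = 12.06°
∠[(j25)² + 2.86(j25) + 7.29] = ∠[-617.71 + j71.5] = 173.40°
∠G(j25) = 12.06° − 173.40° = -161.34°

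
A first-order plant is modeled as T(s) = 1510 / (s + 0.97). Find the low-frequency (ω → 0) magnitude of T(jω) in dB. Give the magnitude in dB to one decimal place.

63.8 dB

T(0) = 1510 / 0.97 = 1556.7
20 log₁₀(1556.7) = 63.84 dB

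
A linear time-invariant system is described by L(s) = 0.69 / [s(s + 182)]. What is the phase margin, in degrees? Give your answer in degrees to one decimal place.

90.0 deg

Gain crossover: |L(jω)| = 1 at ω ≈ 0.00379 rad/s.
∠L(j0.00379) = −90° − arctan(0.00379/182) ≈ -90.00°
PM = 180° + (-90.00°) = 90.00°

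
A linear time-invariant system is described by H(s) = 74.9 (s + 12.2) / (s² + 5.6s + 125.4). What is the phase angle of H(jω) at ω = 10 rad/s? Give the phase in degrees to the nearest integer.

∠(j10 + 12.2) = arctan(10/12.2) = 39.34°
∠[(j10)² + 5.6(j10) + 125.4] = ∠[25.4 + j56] = 65.60°
∠H(j10) = 39.34° − 65.60° = -26.26°

-26 deg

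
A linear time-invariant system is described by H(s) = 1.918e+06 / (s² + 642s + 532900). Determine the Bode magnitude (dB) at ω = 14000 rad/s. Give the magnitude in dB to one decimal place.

|(j14000)² + 642(j14000) + 532900| = |-1.9547e+08 + j8.988e+06| = 1.957e+08
|H(j14000)| = 1.918e+06 / 1.957e+08 = 0.009802
20 log₁₀(0.009802) = -40.17 dB

-40.2 dB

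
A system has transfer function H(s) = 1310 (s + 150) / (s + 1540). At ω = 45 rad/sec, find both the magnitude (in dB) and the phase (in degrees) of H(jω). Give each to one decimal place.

|H| = 42.5 dB, ∠H = 15.0°

|j45 + 150| = √(45² + 150²) = 156.6
|j45 + 1540| = √(45² + 1540²) = 1541
|H(j45)| = 1310 × 156.6 / 1541 = 133.16
20 log₁₀(133.16) = 42.49 dB
∠(j45 + 150) = arctan(45/150) = 16.70°
∠(j45 + 1540) = arctan(45/1540) = 1.67°
∠H(j45) = 16.70° − 1.67° = 15.03°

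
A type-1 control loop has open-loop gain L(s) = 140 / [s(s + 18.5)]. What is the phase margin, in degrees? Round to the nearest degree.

69°

Gain crossover: |L(jω)| = 1 at ω ≈ 7.07 rad s⁻¹.
∠L(j7.07) = −90° − arctan(7.07/18.5) ≈ -110.91°
PM = 180° + (-110.91°) = 69.09°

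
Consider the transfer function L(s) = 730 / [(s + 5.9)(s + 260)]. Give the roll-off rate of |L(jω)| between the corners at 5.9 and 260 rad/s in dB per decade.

In this band the factors already past their corner are: pole at 5.9; net slope = -20 dB/decade.

-20 dB/decade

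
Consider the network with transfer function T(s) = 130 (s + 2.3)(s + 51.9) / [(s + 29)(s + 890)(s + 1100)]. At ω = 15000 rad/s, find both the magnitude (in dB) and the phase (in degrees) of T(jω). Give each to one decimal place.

|T| = -41.3 dB, ∠T = -82.5°

|j15000 + 2.3| = √(15000² + 2.3²) = 1.5e+04
|j15000 + 51.9| = √(15000² + 51.9²) = 1.5e+04
|j15000 + 29| = √(15000² + 29²) = 1.5e+04
|j15000 + 890| = √(15000² + 890²) = 1.503e+04
|j15000 + 1100| = √(15000² + 1100²) = 1.504e+04
|T(j15000)| = 130 × 1.5e+04 × 1.5e+04 / (1.5e+04 × 1.503e+04 × 1.504e+04) = 0.0086283
20 log₁₀(0.0086283) = -41.28 dB
∠(j15000 + 2.3) = arctan(15000/2.3) = 89.99°
∠(j15000 + 51.9) = arctan(15000/51.9) = 89.80°
∠(j15000 + 29) = arctan(15000/29) = 89.89°
∠(j15000 + 890) = arctan(15000/890) = 86.60°
∠(j15000 + 1100) = arctan(15000/1100) = 85.81°
∠T(j15000) = 89.99° + 89.80° − (89.89° + 86.60° + 85.81°) = -82.51°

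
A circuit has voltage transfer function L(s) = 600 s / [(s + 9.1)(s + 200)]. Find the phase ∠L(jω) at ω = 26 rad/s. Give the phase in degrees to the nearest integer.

12°

∠(j26) = 90.00°
∠(j26 + 9.1) = arctan(26/9.1) = 70.71°
∠(j26 + 200) = arctan(26/200) = 7.41°
∠L(j26) = 90.00° − (70.71° + 7.41°) = 11.88°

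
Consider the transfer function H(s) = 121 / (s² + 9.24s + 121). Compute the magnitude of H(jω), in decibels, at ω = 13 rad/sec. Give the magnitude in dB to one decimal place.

-0.6 dB

|(j13)² + 9.24(j13) + 121| = |-48 + j120.12| = 129.4
|H(j13)| = 121 / 129.4 = 0.93541
20 log₁₀(0.93541) = -0.58 dB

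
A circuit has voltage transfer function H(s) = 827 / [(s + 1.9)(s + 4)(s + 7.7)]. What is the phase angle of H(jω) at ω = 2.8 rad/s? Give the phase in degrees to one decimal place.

∠(j2.8 + 1.9) = arctan(2.8/1.9) = 55.84°
∠(j2.8 + 4) = arctan(2.8/4) = 34.99°
∠(j2.8 + 7.7) = arctan(2.8/7.7) = 19.98°
∠H(j2.8) = − (55.84° + 34.99° + 19.98°) = -110.82°

-110.8 deg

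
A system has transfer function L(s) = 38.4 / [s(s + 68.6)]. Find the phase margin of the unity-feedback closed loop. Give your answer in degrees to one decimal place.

Gain crossover: |L(jω)| = 1 at ω ≈ 0.56 rad/s.
∠L(j0.56) = −90° − arctan(0.56/68.6) ≈ -90.47°
PM = 180° + (-90.47°) = 89.53°

89.5°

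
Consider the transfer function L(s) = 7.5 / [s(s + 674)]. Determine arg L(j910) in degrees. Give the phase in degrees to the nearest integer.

-143°

∠(j910 + 674) = arctan(910/674) = 53.47°
∠(j910) = 90.00°
∠L(j910) = − (53.47° + 90.00°) = -143.47°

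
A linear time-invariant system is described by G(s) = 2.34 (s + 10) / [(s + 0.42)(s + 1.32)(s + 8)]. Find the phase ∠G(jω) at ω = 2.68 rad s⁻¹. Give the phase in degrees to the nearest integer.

∠(j2.68 + 10) = arctan(2.68/10) = 15.00°
∠(j2.68 + 0.42) = arctan(2.68/0.42) = 81.09°
∠(j2.68 + 1.32) = arctan(2.68/1.32) = 63.78°
∠(j2.68 + 8) = arctan(2.68/8) = 18.52°
∠G(j2.68) = 15.00° − (81.09° + 63.78° + 18.52°) = -148.39°

-148°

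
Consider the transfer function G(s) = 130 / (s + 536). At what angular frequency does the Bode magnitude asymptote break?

536 rad s⁻¹

The single real pole at s = −536 gives a corner at ω = 536 rad s⁻¹.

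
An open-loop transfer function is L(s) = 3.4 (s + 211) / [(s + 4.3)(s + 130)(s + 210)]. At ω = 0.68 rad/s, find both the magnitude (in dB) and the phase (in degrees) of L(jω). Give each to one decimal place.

|L| = -44.4 dB, ∠L = -9.3°

|j0.68 + 211| = √(0.68² + 211²) = 211
|j0.68 + 4.3| = √(0.68² + 4.3²) = 4.353
|j0.68 + 130| = √(0.68² + 130²) = 130
|j0.68 + 210| = √(0.68² + 210²) = 210
|L(j0.68)| = 3.4 × 211 / (4.353 × 130 × 210) = 0.0060362
20 log₁₀(0.0060362) = -44.38 dB
∠(j0.68 + 211) = arctan(0.68/211) = 0.18°
∠(j0.68 + 4.3) = arctan(0.68/4.3) = 8.99°
∠(j0.68 + 130) = arctan(0.68/130) = 0.30°
∠(j0.68 + 210) = arctan(0.68/210) = 0.19°
∠L(j0.68) = 0.18° − (8.99° + 0.30° + 0.19°) = -9.29°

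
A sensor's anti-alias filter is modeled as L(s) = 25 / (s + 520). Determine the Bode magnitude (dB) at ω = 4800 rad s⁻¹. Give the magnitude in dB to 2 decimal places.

-45.72 dB

|j4800 + 520| = √(4800² + 520²) = 4828
|L(j4800)| = 25 / 4828 = 0.005178
20 log₁₀(0.005178) = -45.717 dB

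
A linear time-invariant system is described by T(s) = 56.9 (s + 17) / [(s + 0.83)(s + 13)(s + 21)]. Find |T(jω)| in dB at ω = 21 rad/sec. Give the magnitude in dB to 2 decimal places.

-20.02 dB

|j21 + 17| = √(21² + 17²) = 27.02
|j21 + 0.83| = √(21² + 0.83²) = 21.02
|j21 + 13| = √(21² + 13²) = 24.7
|j21 + 21| = √(21² + 21²) = 29.7
|T(j21)| = 56.9 × 27.02 / (21.02 × 24.7 × 29.7) = 0.099728
20 log₁₀(0.099728) = -20.024 dB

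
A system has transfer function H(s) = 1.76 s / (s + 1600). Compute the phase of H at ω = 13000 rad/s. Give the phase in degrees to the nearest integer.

∠(j13000) = 90.00°
∠(j13000 + 1600) = arctan(13000/1600) = 82.98°
∠H(j13000) = 90.00° − 82.98° = 7.02°

7°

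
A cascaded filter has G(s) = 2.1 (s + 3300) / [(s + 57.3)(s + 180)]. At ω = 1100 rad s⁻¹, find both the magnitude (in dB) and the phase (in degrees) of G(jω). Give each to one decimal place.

|G| = -44.5 dB, ∠G = -149.3 deg

|j1100 + 3300| = √(1100² + 3300²) = 3479
|j1100 + 57.3| = √(1100² + 57.3²) = 1101
|j1100 + 180| = √(1100² + 180²) = 1115
|G(j1100)| = 2.1 × 3479 / (1101 × 1115) = 0.0059498
20 log₁₀(0.0059498) = -44.51 dB
∠(j1100 + 3300) = arctan(1100/3300) = 18.43°
∠(j1100 + 57.3) = arctan(1100/57.3) = 87.02°
∠(j1100 + 180) = arctan(1100/180) = 80.71°
∠G(j1100) = 18.43° − (87.02° + 80.71°) = -149.29°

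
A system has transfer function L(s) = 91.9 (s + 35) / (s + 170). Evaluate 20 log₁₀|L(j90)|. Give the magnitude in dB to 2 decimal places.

33.28 dB

|j90 + 35| = √(90² + 35²) = 96.57
|j90 + 170| = √(90² + 170²) = 192.4
|L(j90)| = 91.9 × 96.57 / 192.4 = 46.136
20 log₁₀(46.136) = 33.281 dB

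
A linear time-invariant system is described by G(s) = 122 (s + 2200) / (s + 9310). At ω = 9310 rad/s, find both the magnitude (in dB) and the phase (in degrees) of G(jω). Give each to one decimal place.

|G| = 39.0 dB, ∠G = 31.7°

|j9310 + 2200| = √(9310² + 2200²) = 9566
|j9310 + 9310| = √(9310² + 9310²) = 1.317e+04
|G(j9310)| = 122 × 9566 / 1.317e+04 = 88.643
20 log₁₀(88.643) = 38.95 dB
∠(j9310 + 2200) = arctan(9310/2200) = 76.70°
∠(j9310 + 9310) = arctan(9310/9310) = 45.00°
∠G(j9310) = 76.70° − 45.00° = 31.70°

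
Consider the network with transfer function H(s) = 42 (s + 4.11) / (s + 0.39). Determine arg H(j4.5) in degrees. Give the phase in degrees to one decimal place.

-37.5°

∠(j4.5 + 4.11) = arctan(4.5/4.11) = 47.59°
∠(j4.5 + 0.39) = arctan(4.5/0.39) = 85.05°
∠H(j4.5) = 47.59° − 85.05° = -37.45°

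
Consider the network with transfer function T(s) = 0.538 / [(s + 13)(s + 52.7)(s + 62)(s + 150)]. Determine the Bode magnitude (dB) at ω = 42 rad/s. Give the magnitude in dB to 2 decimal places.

|j42 + 13| = √(42² + 13²) = 43.97
|j42 + 52.7| = √(42² + 52.7²) = 67.39
|j42 + 62| = √(42² + 62²) = 74.89
|j42 + 150| = √(42² + 150²) = 155.8
|T(j42)| = 0.538 / (43.97 × 67.39 × 74.89 × 155.8) = 1.5567e-08
20 log₁₀(1.5567e-08) = -156.156 dB

-156.16 dB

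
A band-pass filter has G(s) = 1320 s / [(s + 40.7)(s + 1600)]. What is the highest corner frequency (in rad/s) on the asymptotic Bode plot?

Break frequencies occur at each pole and zero magnitude: 40.7 rad/s, 1600 rad/s.
The highest is 1600 rad/s.

1600 rad/s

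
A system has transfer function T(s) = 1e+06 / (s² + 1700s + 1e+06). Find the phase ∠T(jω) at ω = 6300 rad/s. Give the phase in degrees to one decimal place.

-164.5°

∠[(j6300)² + 1700(j6300) + 1e+06] = ∠[-3.869e+07 + j1.071e+07] = 164.53°
∠T(j6300) = −164.53° = -164.53°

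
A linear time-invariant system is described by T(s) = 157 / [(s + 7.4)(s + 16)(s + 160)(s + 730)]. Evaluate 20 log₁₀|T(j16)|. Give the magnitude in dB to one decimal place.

|j16 + 7.4| = √(16² + 7.4²) = 17.63
|j16 + 16| = √(16² + 16²) = 22.63
|j16 + 160| = √(16² + 160²) = 160.8
|j16 + 730| = √(16² + 730²) = 730.2
|T(j16)| = 157 / (17.63 × 22.63 × 160.8 × 730.2) = 3.3523e-06
20 log₁₀(3.3523e-06) = -109.49 dB

-109.5 dB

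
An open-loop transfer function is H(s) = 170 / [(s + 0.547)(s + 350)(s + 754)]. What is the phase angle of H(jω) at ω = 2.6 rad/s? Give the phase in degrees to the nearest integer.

-79°

∠(j2.6 + 0.547) = arctan(2.6/0.547) = 78.12°
∠(j2.6 + 350) = arctan(2.6/350) = 0.43°
∠(j2.6 + 754) = arctan(2.6/754) = 0.20°
∠H(j2.6) = − (78.12° + 0.43° + 0.20°) = -78.74°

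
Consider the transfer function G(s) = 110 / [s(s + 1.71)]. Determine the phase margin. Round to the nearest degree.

Gain crossover: |G(jω)| = 1 at ω ≈ 10.4 rad/sec.
∠G(j10.4) = −90° − arctan(10.4/1.71) ≈ -170.68°
PM = 180° + (-170.68°) = 9.32°

9 deg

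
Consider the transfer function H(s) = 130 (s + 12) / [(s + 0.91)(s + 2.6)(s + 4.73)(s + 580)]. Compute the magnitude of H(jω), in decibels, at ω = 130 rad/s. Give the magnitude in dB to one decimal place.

|j130 + 12| = √(130² + 12²) = 130.6
|j130 + 0.91| = √(130² + 0.91²) = 130
|j130 + 2.6| = √(130² + 2.6²) = 130
|j130 + 4.73| = √(130² + 4.73²) = 130.1
|j130 + 580| = √(130² + 580²) = 594.4
|H(j130)| = 130 × 130.6 / (130 × 130 × 130.1 × 594.4) = 1.2985e-05
20 log₁₀(1.2985e-05) = -97.73 dB

-97.7 dB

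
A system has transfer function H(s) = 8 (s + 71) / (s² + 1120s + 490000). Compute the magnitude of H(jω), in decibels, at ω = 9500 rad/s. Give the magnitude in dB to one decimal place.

|j9500 + 71| = √(9500² + 71²) = 9500
|(j9500)² + 1120(j9500) + 490000| = |-8.976e+07 + j1.064e+07| = 9.039e+07
|H(j9500)| = 8 × 9500 / 9.039e+07 = 0.00084084
20 log₁₀(0.00084084) = -61.51 dB

-61.5 dB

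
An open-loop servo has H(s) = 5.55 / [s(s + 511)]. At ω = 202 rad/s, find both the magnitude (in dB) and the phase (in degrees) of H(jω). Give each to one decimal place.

|j202 + 511| = √(202² + 511²) = 549.5
|j202| = 202
|H(j202)| = 5.55 / (549.5 × 202) = 5.0003e-05
20 log₁₀(5.0003e-05) = -86.02 dB
∠(j202 + 511) = arctan(202/511) = 21.57°
∠(j202) = 90.00°
∠H(j202) = − (21.57° + 90.00°) = -111.57°

|H| = -86.0 dB, ∠H = -111.6°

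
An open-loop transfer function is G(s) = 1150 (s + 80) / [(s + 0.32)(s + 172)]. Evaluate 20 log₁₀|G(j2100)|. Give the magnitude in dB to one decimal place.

-5.3 dB

|j2100 + 80| = √(2100² + 80²) = 2102
|j2100 + 0.32| = √(2100² + 0.32²) = 2100
|j2100 + 172| = √(2100² + 172²) = 2107
|G(j2100)| = 1150 × 2102 / (2100 × 2107) = 0.54619
20 log₁₀(0.54619) = -5.25 dB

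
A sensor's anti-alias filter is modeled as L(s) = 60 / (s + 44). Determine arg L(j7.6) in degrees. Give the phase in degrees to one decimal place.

-9.8 deg

∠(j7.6 + 44) = arctan(7.6/44) = 9.80°
∠L(j7.6) = −9.80° = -9.80°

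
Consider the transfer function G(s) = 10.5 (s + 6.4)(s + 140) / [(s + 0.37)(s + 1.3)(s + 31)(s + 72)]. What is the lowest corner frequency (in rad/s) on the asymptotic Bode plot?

0.37 rad/s

Break frequencies occur at each pole and zero magnitude: 0.37 rad/s, 1.3 rad/s, 6.4 rad/s, 31 rad/s, 72 rad/s, 140 rad/s.
The lowest is 0.37 rad/s.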